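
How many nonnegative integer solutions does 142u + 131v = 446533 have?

gcd(142, 131) = 1.
By Bézout, 142×(12) + 131×(-13) = 1.
One solution: (103, 3297).
General: u = 103 + 131t, v = 3297 - 142t.
u ≥ 0 ⇒ t ≥ 0; v ≥ 0 ⇒ t ≤ 23. So t ∈ [0, 23]: 24 solutions.

24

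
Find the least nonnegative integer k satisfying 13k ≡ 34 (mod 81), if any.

gcd(81, 13) = 1  (81 = 6*13 + 3, 13 = 4*3 + 1, 3 = 3*1).
1 divides 34, so solutions exist.
Back-substituting, 13*(25) + 81*(-4) = 1.
So 13*(25) ≡ 1 (mod 81); multiply by 34: k ≡ 850 (mod 81).
Smallest nonnegative: k = 850 mod 81 = 40.

40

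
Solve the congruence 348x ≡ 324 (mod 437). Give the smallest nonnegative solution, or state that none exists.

gcd(437, 348) = 1  (437 = 1×348 + 89, 348 = 3×89 + 81, 89 = 1×81 + 8, 81 = 10×8 + 1, 8 = 8×1).
1 divides 324, so solutions exist.
Back-substituting, 348×(54) + 437×(-43) = 1.
So 348×(54) ≡ 1 (mod 437); multiply by 324: x ≡ 17496 (mod 437).
Smallest nonnegative: x = 17496 mod 437 = 16.

16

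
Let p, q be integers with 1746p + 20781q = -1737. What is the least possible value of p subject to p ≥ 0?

gcd(20781, 1746):
  20781 = 11*1746 + 1575
  1746 = 1*1575 + 171
  1575 = 9*171 + 36
  171 = 4*36 + 27
  36 = 1*27 + 9
  27 = 3*9
so gcd(20781, 1746) = 9.
9 divides -1737, so solutions exist.
Back-substitute for Bézout coefficients:
  9 = 36 - 1*27
  ... = 1746*(-607) + 20781*(51)
Scale by -1737/9 = -193: (p₀, q₀) = (117151, -9843).
General solution: p = 117151 + 2309t, q = -9843 - 194t for integer t.
p ≥ 0: smallest is 117151 mod 2309 = 1701 (at t = -50), with q = -143.

1701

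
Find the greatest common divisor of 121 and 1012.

11

gcd(1012, 121):
  1012 = 8*121 + 44
  121 = 2*44 + 33
  44 = 1*33 + 11
  33 = 3*11
so gcd(1012, 121) = 11.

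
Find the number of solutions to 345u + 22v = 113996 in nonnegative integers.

15

gcd(345, 22) = 1.
By Bézout, 345·(3) + 22·(-47) = 1.
One solution: (20, 4868).
General: u = 20 + 22t, v = 4868 - 345t.
u ≥ 0 ⇒ t ≥ 0; v ≥ 0 ⇒ t ≤ 14. So t ∈ [0, 14]: 15 solutions.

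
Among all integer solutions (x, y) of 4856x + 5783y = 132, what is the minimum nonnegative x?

2882

gcd(5783, 4856):
  5783 = 1·4856 + 927
  4856 = 5·927 + 221
  927 = 4·221 + 43
  221 = 5·43 + 6
  43 = 7·6 + 1
  6 = 6·1
so gcd(5783, 4856) = 1.
1 divides 132, so solutions exist.
Back-substitute for Bézout coefficients:
  1 = 43 - 7·6
  ... = 4856·(-942) + 5783·(791)
Scale by 132/1 = 132: (x₀, y₀) = (-124344, 104412).
General solution: x = -124344 + 5783t, y = 104412 - 4856t for integer t.
x ≥ 0: smallest is -124344 mod 5783 = 2882 (at t = 22), with y = -2420.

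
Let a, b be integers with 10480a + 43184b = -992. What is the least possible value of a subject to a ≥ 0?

2258

gcd(43184, 10480):
  43184 = 4*10480 + 1264
  10480 = 8*1264 + 368
  1264 = 3*368 + 160
  368 = 2*160 + 48
  160 = 3*48 + 16
  48 = 3*16
so gcd(43184, 10480) = 16.
16 divides -992, so solutions exist.
Back-substitute for Bézout coefficients:
  16 = 160 - 3*48
  ... = 10480*(-820) + 43184*(199)
Scale by -992/16 = -62: (a₀, b₀) = (50840, -12338).
General solution: a = 50840 + 2699t, b = -12338 - 655t for integer t.
a ≥ 0: smallest is 50840 mod 2699 = 2258 (at t = -18), with b = -548.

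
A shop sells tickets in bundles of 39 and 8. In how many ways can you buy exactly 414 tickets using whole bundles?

2

Need nonnegative integers with 39j + 8k = 414.
gcd(39, 8) = 1, and 39·(-1) + 8·(5) = 1.
So (j₀, k₀) = (-414, 2070); general j = -414 + 8t, k = 2070 - 39t.
j ≥ 0 ⇒ t ≥ 52; k ≥ 0 ⇒ t ≤ 53. That's 2 values of t.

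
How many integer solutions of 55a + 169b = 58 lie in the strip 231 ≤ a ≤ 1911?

gcd(169, 55):
  169 = 3×55 + 4
  55 = 13×4 + 3
  4 = 1×3 + 1
  3 = 3×1
so gcd(169, 55) = 1.
Back-substitute for Bézout coefficients:
  1 = 4 - 1×3
  ... = 55×(-43) + 169×(14)
Scale by 58: particular solution (-2494, 812); reduce a mod 169: (41, -13).
General solution: a = 41 + 169t, b = -13 - 55t for integer t.
231 ≤ 41 + 169t ≤ 1911 gives t ∈ [2, 11], which is 10 values.

10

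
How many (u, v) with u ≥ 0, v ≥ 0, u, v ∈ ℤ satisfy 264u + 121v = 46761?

16

gcd(264, 121):
  264 = 2*121 + 22
  121 = 5*22 + 11
  22 = 2*11
so gcd(264, 121) = 11.
Back-substitute for Bézout coefficients:
  11 = 121 - 5*22
  ... = 264*(-5) + 121*(11)
Scale by 4251: one solution is (-21255, 46761). Reduce u mod 11: (8, 369).
General: u = 8 + 11t, v = 369 - 24t.
u ≥ 0 ⇒ t ≥ 0; v ≥ 0 ⇒ t ≤ 15. So t ∈ [0, 15]: 16 solutions.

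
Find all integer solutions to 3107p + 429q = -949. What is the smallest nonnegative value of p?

gcd(3107, 429):
  3107 = 7·429 + 104
  429 = 4·104 + 13
  104 = 8·13
so gcd(3107, 429) = 13.
13 divides -949, so solutions exist.
Back-substitute for Bézout coefficients:
  13 = 429 - 4·104
  ... = 3107·(-4) + 429·(29)
Scale by -949/13 = -73: (p₀, q₀) = (292, -2117).
General solution: p = 292 + 33t, q = -2117 - 239t for integer t.
p ≥ 0: smallest is 292 mod 33 = 28 (at t = -8), with q = -205.

28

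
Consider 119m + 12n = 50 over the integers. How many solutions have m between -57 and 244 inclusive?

gcd(119, 12) = 1.
By Bézout, 119×(-1) + 12×(10) = 1.
Particular solution: (10, -95).
General solution: m = 10 + 12t, n = -95 - 119t for integer t.
-57 ≤ 10 + 12t ≤ 244 gives t ∈ [-5, 19], which is 25 values.

25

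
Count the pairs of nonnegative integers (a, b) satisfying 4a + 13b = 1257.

gcd(13, 4):
  13 = 3·4 + 1
  4 = 4·1
so gcd(13, 4) = 1.
Back-substitute for Bézout coefficients:
  1 = 13 - 3·4
  ... = 4·(-3) + 13·(1)
Scale by 1257: one solution is (-3771, 1257). Reduce a mod 13: (12, 93).
General: a = 12 + 13t, b = 93 - 4t.
a ≥ 0 ⇒ t ≥ 0; b ≥ 0 ⇒ t ≤ 23. So t ∈ [0, 23]: 24 solutions.

24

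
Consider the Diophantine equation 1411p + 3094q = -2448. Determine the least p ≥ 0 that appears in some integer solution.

gcd(3094, 1411):
  3094 = 2·1411 + 272
  1411 = 5·272 + 51
  272 = 5·51 + 17
  51 = 3·17
so gcd(3094, 1411) = 17.
17 divides -2448, so solutions exist.
Back-substitute for Bézout coefficients:
  17 = 272 - 5·51
  ... = 1411·(-57) + 3094·(26)
Scale by -2448/17 = -144: (p₀, q₀) = (8208, -3744).
General solution: p = 8208 + 182t, q = -3744 - 83t for integer t.
p ≥ 0: smallest is 8208 mod 182 = 18 (at t = -45), with q = -9.

18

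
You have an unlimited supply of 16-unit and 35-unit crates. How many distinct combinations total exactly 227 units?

Need nonnegative integers with 16j + 35k = 227.
gcd(16, 35) = 1, and 16·(11) + 35·(-5) = 1.
So (j₀, k₀) = (2497, -1135); general j = 2497 + 35t, k = -1135 - 16t.
j ≥ 0 ⇒ t ≥ -71; k ≥ 0 ⇒ t ≤ -71. That's 1 value of t.

1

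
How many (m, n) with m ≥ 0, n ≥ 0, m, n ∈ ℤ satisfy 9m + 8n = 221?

3

gcd(9, 8) = 1  (9 = 1×8 + 1, 8 = 8×1).
Back-substituting, 9×(1) + 8×(-1) = 1.
Scale by 221: one solution is (221, -221). Reduce m mod 8: (5, 22).
General: m = 5 + 8t, n = 22 - 9t.
m ≥ 0 ⇒ t ≥ 0; n ≥ 0 ⇒ t ≤ 2. So t ∈ [0, 2]: 3 solutions.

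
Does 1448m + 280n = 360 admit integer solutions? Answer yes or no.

yes

gcd(1448, 280) = 8  (1448 = 5*280 + 48, 280 = 5*48 + 40, 48 = 1*40 + 8, 40 = 5*8).
8 divides 360, so integer solutions exist.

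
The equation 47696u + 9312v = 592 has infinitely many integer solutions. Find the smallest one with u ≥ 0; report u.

gcd(47696, 9312) = 16  (47696 = 5·9312 + 1136, 9312 = 8·1136 + 224, 1136 = 5·224 + 16, 224 = 14·16).
16 divides 592, so solutions exist.
Back-substituting, 47696·(41) + 9312·(-210) = 16.
Scale by 592/16 = 37: (u₀, v₀) = (1517, -7770).
General solution: u = 1517 + 582t, v = -7770 - 2981t for integer t.
u ≥ 0: smallest is 1517 mod 582 = 353 (at t = -2), with v = -1808.

353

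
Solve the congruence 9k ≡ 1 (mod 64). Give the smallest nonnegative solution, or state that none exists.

57

gcd(64, 9):
  64 = 7*9 + 1
  9 = 9*1
so gcd(64, 9) = 1.
1 divides 1, so solutions exist.
Back-substitute for Bézout coefficients:
  1 = 64 - 7*9
  ... = 9*(-7) + 64*(1)
So 9*(-7) ≡ 1 (mod 64); multiply by 1: k ≡ -7 (mod 64).
Smallest nonnegative: k = -7 mod 64 = 57.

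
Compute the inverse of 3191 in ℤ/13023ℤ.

gcd(13023, 3191) = 1  (13023 = 4*3191 + 259, 3191 = 12*259 + 83, 259 = 3*83 + 10, 83 = 8*10 + 3, 10 = 3*3 + 1, 3 = 3*1).
Back-substituting, 3191*(-3922) + 13023*(961) = 1.
So 3191*-3922 ≡ 1 (mod 13023), and -3922 mod 13023 = 9101.

9101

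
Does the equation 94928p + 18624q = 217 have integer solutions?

gcd(94928, 18624) = 16  (94928 = 5*18624 + 1808, 18624 = 10*1808 + 544, 1808 = 3*544 + 176, 544 = 3*176 + 16, 176 = 11*16).
16 does not divide 217 (remainder 9), so no integer solutions.

no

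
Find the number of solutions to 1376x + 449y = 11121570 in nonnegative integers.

18

gcd(1376, 449) = 1.
By Bézout, 1376·(31) + 449·(-95) = 1.
One solution: (428, 23458).
General: x = 428 + 449t, y = 23458 - 1376t.
x ≥ 0 ⇒ t ≥ 0; y ≥ 0 ⇒ t ≤ 17. So t ∈ [0, 17]: 18 solutions.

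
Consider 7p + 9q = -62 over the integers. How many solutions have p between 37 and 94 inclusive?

gcd(9, 7) = 1.
By Bézout, 7·(4) + 9·(-3) = 1.
Particular solution: (4, -10).
General solution: p = 4 + 9t, q = -10 - 7t for integer t.
37 ≤ 4 + 9t ≤ 94 gives t ∈ [4, 10], which is 7 values.

7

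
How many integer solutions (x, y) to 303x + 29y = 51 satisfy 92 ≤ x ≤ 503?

14

gcd(303, 29) = 1.
By Bézout, 303·(9) + 29·(-94) = 1.
Particular solution: (24, -249).
General solution: x = 24 + 29t, y = -249 - 303t for integer t.
92 ≤ 24 + 29t ≤ 503 gives t ∈ [3, 16], which is 14 values.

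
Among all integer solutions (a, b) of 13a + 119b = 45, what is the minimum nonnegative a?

95

gcd(119, 13) = 1  (119 = 9·13 + 2, 13 = 6·2 + 1, 2 = 2·1).
1 divides 45, so solutions exist.
Back-substituting, 13·(55) + 119·(-6) = 1.
Scale by 45/1 = 45: (a₀, b₀) = (2475, -270).
General solution: a = 2475 + 119t, b = -270 - 13t for integer t.
a ≥ 0: smallest is 2475 mod 119 = 95 (at t = -20), with b = -10.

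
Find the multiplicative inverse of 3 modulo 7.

gcd(7, 3) = 1.
By Bézout, 3*(-2) + 7*(1) = 1.
So 3*-2 ≡ 1 (mod 7), and -2 mod 7 = 5.

5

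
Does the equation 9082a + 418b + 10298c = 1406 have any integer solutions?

gcd(9082, 418) = 38.
gcd(38, 10298) = 38.
38 divides 1406, so integer solutions exist.

yes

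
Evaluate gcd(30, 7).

1

gcd(30, 7):
  30 = 4*7 + 2
  7 = 3*2 + 1
  2 = 2*1
so gcd(30, 7) = 1.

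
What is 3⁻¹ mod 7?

gcd(7, 3):
  7 = 2×3 + 1
  3 = 3×1
so gcd(7, 3) = 1.
Back-substitute for Bézout coefficients:
  1 = 7 - 2×3
  ... = 3×(-2) + 7×(1)
So 3×-2 ≡ 1 (mod 7), and -2 mod 7 = 5.

5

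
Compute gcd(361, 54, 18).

gcd(361, 54) = 1  (361 = 6×54 + 37, 54 = 1×37 + 17, 37 = 2×17 + 3, 17 = 5×3 + 2, 3 = 1×2 + 1, 2 = 2×1).
gcd(1, 18) = 1.

1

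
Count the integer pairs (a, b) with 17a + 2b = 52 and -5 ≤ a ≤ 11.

8

gcd(17, 2):
  17 = 8·2 + 1
  2 = 2·1
so gcd(17, 2) = 1.
Back-substitute for Bézout coefficients:
  1 = 17 - 8·2
  ... = 17·(1) + 2·(-8)
Scale by 52: particular solution (52, -416); reduce a mod 2: (0, 26).
General solution: a = 0 + 2t, b = 26 - 17t for integer t.
-5 ≤ 0 + 2t ≤ 11 gives t ∈ [-2, 5], which is 8 values.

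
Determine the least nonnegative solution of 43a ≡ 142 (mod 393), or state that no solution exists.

49

gcd(393, 43) = 1.
1 divides 142, so solutions exist.
By Bézout, 43×(64) + 393×(-7) = 1.
So 43×(64) ≡ 1 (mod 393); multiply by 142: a ≡ 9088 (mod 393).
Smallest nonnegative: a = 9088 mod 393 = 49.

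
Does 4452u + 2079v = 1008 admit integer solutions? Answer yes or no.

yes

gcd(4452, 2079):
  4452 = 2*2079 + 294
  2079 = 7*294 + 21
  294 = 14*21
so gcd(4452, 2079) = 21.
21 divides 1008, so integer solutions exist.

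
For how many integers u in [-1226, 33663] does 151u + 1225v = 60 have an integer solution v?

gcd(1225, 151) = 1.
By Bézout, 151·(576) + 1225·(-71) = 1.
Particular solution: (260, -32).
General solution: u = 260 + 1225t, v = -32 - 151t for integer t.
-1226 ≤ 260 + 1225t ≤ 33663 gives t ∈ [-1, 27], which is 29 values.

29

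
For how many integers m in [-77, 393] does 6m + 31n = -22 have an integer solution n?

gcd(31, 6):
  31 = 5·6 + 1
  6 = 6·1
so gcd(31, 6) = 1.
Back-substitute for Bézout coefficients:
  1 = 31 - 5·6
  ... = 6·(-5) + 31·(1)
Scale by -22: particular solution (110, -22); reduce m mod 31: (17, -4).
General solution: m = 17 + 31t, n = -4 - 6t for integer t.
-77 ≤ 17 + 31t ≤ 393 gives t ∈ [-3, 12], which is 16 values.

16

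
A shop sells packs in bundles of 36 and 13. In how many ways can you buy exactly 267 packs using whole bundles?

Need nonnegative integers with 36j + 13k = 267.
gcd(36, 13) = 1, and 36·(4) + 13·(-11) = 1.
So (j₀, k₀) = (1068, -2937); general j = 1068 + 13t, k = -2937 - 36t.
j ≥ 0 ⇒ t ≥ -82; k ≥ 0 ⇒ t ≤ -82. That's 1 value of t.

1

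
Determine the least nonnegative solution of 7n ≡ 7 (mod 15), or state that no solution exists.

gcd(15, 7) = 1  (15 = 2×7 + 1, 7 = 7×1).
1 divides 7, so solutions exist.
Back-substituting, 7×(-2) + 15×(1) = 1.
So 7×(-2) ≡ 1 (mod 15); multiply by 7: n ≡ -14 (mod 15).
Smallest nonnegative: n = -14 mod 15 = 1.

1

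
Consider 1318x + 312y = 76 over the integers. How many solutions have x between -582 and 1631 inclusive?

14

gcd(1318, 312) = 2  (1318 = 4×312 + 70, 312 = 4×70 + 32, 70 = 2×32 + 6, 32 = 5×6 + 2, 6 = 3×2).
Back-substituting, 1318×(-49) + 312×(207) = 2.
Scale by 38: particular solution (-1862, 7866); reduce x mod 156: (10, -42).
General solution: x = 10 + 156t, y = -42 - 659t for integer t.
-582 ≤ 10 + 156t ≤ 1631 gives t ∈ [-3, 10], which is 14 values.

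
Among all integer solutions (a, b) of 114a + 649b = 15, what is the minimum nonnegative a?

188

gcd(649, 114):
  649 = 5*114 + 79
  114 = 1*79 + 35
  79 = 2*35 + 9
  35 = 3*9 + 8
  9 = 1*8 + 1
  8 = 8*1
so gcd(649, 114) = 1.
1 divides 15, so solutions exist.
Back-substitute for Bézout coefficients:
  1 = 9 - 1*8
  ... = 114*(-74) + 649*(13)
Scale by 15/1 = 15: (a₀, b₀) = (-1110, 195).
General solution: a = -1110 + 649t, b = 195 - 114t for integer t.
a ≥ 0: smallest is -1110 mod 649 = 188 (at t = 2), with b = -33.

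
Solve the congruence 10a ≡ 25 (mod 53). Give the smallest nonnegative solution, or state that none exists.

gcd(53, 10) = 1.
1 divides 25, so solutions exist.
By Bézout, 10·(16) + 53·(-3) = 1.
So 10·(16) ≡ 1 (mod 53); multiply by 25: a ≡ 400 (mod 53).
Smallest nonnegative: a = 400 mod 53 = 29.

29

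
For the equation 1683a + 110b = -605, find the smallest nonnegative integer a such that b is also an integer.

gcd(1683, 110) = 11.
11 divides -605, so solutions exist.
By Bézout, 1683×(-3) + 110×(46) = 11.
Scale by -605/11 = -55: (a₀, b₀) = (165, -2530).
General solution: a = 165 + 10t, b = -2530 - 153t for integer t.
a ≥ 0: smallest is 165 mod 10 = 5 (at t = -16), with b = -82.

5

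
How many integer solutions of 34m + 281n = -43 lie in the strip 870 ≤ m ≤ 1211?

1

gcd(281, 34) = 1  (281 = 8×34 + 9, 34 = 3×9 + 7, 9 = 1×7 + 2, 7 = 3×2 + 1, 2 = 2×1).
Back-substituting, 34×(124) + 281×(-15) = 1.
Scale by -43: particular solution (-5332, 645); reduce m mod 281: (7, -1).
General solution: m = 7 + 281t, n = -1 - 34t for integer t.
870 ≤ 7 + 281t ≤ 1211 gives t ∈ [4, 4], which is 1 value.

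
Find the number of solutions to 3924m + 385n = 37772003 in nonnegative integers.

gcd(3924, 385) = 1  (3924 = 10·385 + 74, 385 = 5·74 + 15, 74 = 4·15 + 14, 15 = 1·14 + 1, 14 = 14·1).
Back-substituting, 3924·(-26) + 385·(265) = 1.
Scale by 37772003: one solution is (-982072078, 10009580795). Reduce m mod 385: (167, 96407).
General: m = 167 + 385t, n = 96407 - 3924t.
m ≥ 0 ⇒ t ≥ 0; n ≥ 0 ⇒ t ≤ 24. So t ∈ [0, 24]: 25 solutions.

25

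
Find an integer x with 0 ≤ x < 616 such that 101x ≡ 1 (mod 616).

61

gcd(616, 101) = 1.
By Bézout, 101*(61) + 616*(-10) = 1.
So 101*61 ≡ 1 (mod 616), and 61 mod 616 = 61.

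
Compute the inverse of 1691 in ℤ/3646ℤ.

gcd(3646, 1691):
  3646 = 2*1691 + 264
  1691 = 6*264 + 107
  264 = 2*107 + 50
  107 = 2*50 + 7
  50 = 7*7 + 1
  7 = 7*1
so gcd(3646, 1691) = 1.
Back-substitute for Bézout coefficients:
  1 = 50 - 7*7
  ... = 1691*(-511) + 3646*(237)
So 1691*-511 ≡ 1 (mod 3646), and -511 mod 3646 = 3135.

3135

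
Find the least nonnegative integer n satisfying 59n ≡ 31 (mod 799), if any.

312

gcd(799, 59):
  799 = 13×59 + 32
  59 = 1×32 + 27
  32 = 1×27 + 5
  27 = 5×5 + 2
  5 = 2×2 + 1
  2 = 2×1
so gcd(799, 59) = 1.
1 divides 31, so solutions exist.
Back-substitute for Bézout coefficients:
  1 = 5 - 2×2
  ... = 59×(-325) + 799×(24)
So 59×(-325) ≡ 1 (mod 799); multiply by 31: n ≡ -10075 (mod 799).
Smallest nonnegative: n = -10075 mod 799 = 312.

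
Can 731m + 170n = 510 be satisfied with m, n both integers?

gcd(731, 170):
  731 = 4·170 + 51
  170 = 3·51 + 17
  51 = 3·17
so gcd(731, 170) = 17.
17 divides 510, so integer solutions exist.

yes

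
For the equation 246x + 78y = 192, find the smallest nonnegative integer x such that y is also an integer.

gcd(246, 78):
  246 = 3*78 + 12
  78 = 6*12 + 6
  12 = 2*6
so gcd(246, 78) = 6.
6 divides 192, so solutions exist.
Back-substitute for Bézout coefficients:
  6 = 78 - 6*12
  ... = 246*(-6) + 78*(19)
Scale by 192/6 = 32: (x₀, y₀) = (-192, 608).
General solution: x = -192 + 13t, y = 608 - 41t for integer t.
x ≥ 0: smallest is -192 mod 13 = 3 (at t = 15), with y = -7.

3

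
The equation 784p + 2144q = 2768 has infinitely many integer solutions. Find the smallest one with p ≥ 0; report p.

9

gcd(2144, 784) = 16.
16 divides 2768, so solutions exist.
By Bézout, 784×(-41) + 2144×(15) = 16.
Scale by 2768/16 = 173: (p₀, q₀) = (-7093, 2595).
General solution: p = -7093 + 134t, q = 2595 - 49t for integer t.
p ≥ 0: smallest is -7093 mod 134 = 9 (at t = 53), with q = -2.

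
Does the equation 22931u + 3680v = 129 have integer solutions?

gcd(22931, 3680) = 23  (22931 = 6·3680 + 851, 3680 = 4·851 + 276, 851 = 3·276 + 23, 276 = 12·23).
23 does not divide 129 (remainder 14), so no integer solutions.

no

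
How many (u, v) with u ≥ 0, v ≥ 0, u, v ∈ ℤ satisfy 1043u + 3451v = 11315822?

gcd(3451, 1043):
  3451 = 3*1043 + 322
  1043 = 3*322 + 77
  322 = 4*77 + 14
  77 = 5*14 + 7
  14 = 2*7
so gcd(3451, 1043) = 7.
Back-substitute for Bézout coefficients:
  7 = 77 - 5*14
  ... = 1043*(225) + 3451*(-68)
Scale by 1616546: one solution is (363722850, -109925128). Reduce u mod 493: (268, 3198).
General: u = 268 + 493t, v = 3198 - 149t.
u ≥ 0 ⇒ t ≥ 0; v ≥ 0 ⇒ t ≤ 21. So t ∈ [0, 21]: 22 solutions.

22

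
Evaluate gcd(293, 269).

gcd(293, 269):
  293 = 1*269 + 24
  269 = 11*24 + 5
  24 = 4*5 + 4
  5 = 1*4 + 1
  4 = 4*1
so gcd(293, 269) = 1.

1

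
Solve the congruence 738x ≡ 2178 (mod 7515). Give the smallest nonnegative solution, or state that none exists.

gcd(7515, 738):
  7515 = 10×738 + 135
  738 = 5×135 + 63
  135 = 2×63 + 9
  63 = 7×9
so gcd(7515, 738) = 9.
9 divides 2178, so solutions exist.
Back-substitute for Bézout coefficients:
  9 = 135 - 2×63
  ... = 738×(-112) + 7515×(11)
So 738×(-112) ≡ 9 (mod 7515); multiply by 242: x ≡ -27104 (mod 835).
Smallest nonnegative: x = -27104 mod 835 = 451.

451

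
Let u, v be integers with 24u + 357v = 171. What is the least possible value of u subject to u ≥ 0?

22

gcd(357, 24):
  357 = 14×24 + 21
  24 = 1×21 + 3
  21 = 7×3
so gcd(357, 24) = 3.
3 divides 171, so solutions exist.
Back-substitute for Bézout coefficients:
  3 = 24 - 1×21
  ... = 24×(15) + 357×(-1)
Scale by 171/3 = 57: (u₀, v₀) = (855, -57).
General solution: u = 855 + 119t, v = -57 - 8t for integer t.
u ≥ 0: smallest is 855 mod 119 = 22 (at t = -7), with v = -1.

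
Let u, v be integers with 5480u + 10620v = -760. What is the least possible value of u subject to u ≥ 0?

gcd(10620, 5480) = 20  (10620 = 1·5480 + 5140, 5480 = 1·5140 + 340, 5140 = 15·340 + 40, 340 = 8·40 + 20, 40 = 2·20).
20 divides -760, so solutions exist.
Back-substituting, 5480·(250) + 10620·(-129) = 20.
Scale by -760/20 = -38: (u₀, v₀) = (-9500, 4902).
General solution: u = -9500 + 531t, v = 4902 - 274t for integer t.
u ≥ 0: smallest is -9500 mod 531 = 58 (at t = 18), with v = -30.

58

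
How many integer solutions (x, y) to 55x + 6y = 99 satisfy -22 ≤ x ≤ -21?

gcd(55, 6) = 1.
By Bézout, 55*(1) + 6*(-9) = 1.
Particular solution: (3, -11).
General solution: x = 3 + 6t, y = -11 - 55t for integer t.
-22 ≤ 3 + 6t ≤ -21 gives t ∈ [-4, -4], which is 1 value.

1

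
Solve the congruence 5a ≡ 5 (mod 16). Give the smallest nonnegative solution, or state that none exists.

gcd(16, 5) = 1  (16 = 3·5 + 1, 5 = 5·1).
1 divides 5, so solutions exist.
Back-substituting, 5·(-3) + 16·(1) = 1.
So 5·(-3) ≡ 1 (mod 16); multiply by 5: a ≡ -15 (mod 16).
Smallest nonnegative: a = -15 mod 16 = 1.

1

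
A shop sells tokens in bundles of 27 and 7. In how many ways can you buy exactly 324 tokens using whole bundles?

Need nonnegative integers with 27j + 7k = 324.
gcd(27, 7) = 1, and 27·(-1) + 7·(4) = 1.
So (j₀, k₀) = (-324, 1296); general j = -324 + 7t, k = 1296 - 27t.
j ≥ 0 ⇒ t ≥ 47; k ≥ 0 ⇒ t ≤ 48. That's 2 values of t.

2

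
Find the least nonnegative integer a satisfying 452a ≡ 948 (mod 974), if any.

gcd(974, 452):
  974 = 2×452 + 70
  452 = 6×70 + 32
  70 = 2×32 + 6
  32 = 5×6 + 2
  6 = 3×2
so gcd(974, 452) = 2.
2 divides 948, so solutions exist.
Back-substitute for Bézout coefficients:
  2 = 32 - 5×6
  ... = 452×(153) + 974×(-71)
So 452×(153) ≡ 2 (mod 974); multiply by 474: a ≡ 72522 (mod 487).
Smallest nonnegative: a = 72522 mod 487 = 446.

446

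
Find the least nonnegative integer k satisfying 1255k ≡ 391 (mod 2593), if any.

1990

gcd(2593, 1255):
  2593 = 2*1255 + 83
  1255 = 15*83 + 10
  83 = 8*10 + 3
  10 = 3*3 + 1
  3 = 3*1
so gcd(2593, 1255) = 1.
1 divides 391, so solutions exist.
Back-substitute for Bézout coefficients:
  1 = 10 - 3*3
  ... = 1255*(781) + 2593*(-378)
So 1255*(781) ≡ 1 (mod 2593); multiply by 391: k ≡ 305371 (mod 2593).
Smallest nonnegative: k = 305371 mod 2593 = 1990.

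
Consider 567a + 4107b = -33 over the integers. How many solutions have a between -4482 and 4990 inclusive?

7

gcd(4107, 567) = 3.
By Bézout, 567·(-268) + 4107·(37) = 3.
Particular solution: (210, -29).
General solution: a = 210 + 1369t, b = -29 - 189t for integer t.
-4482 ≤ 210 + 1369t ≤ 4990 gives t ∈ [-3, 3], which is 7 values.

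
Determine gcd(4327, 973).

gcd(4327, 973):
  4327 = 4×973 + 435
  973 = 2×435 + 103
  435 = 4×103 + 23
  103 = 4×23 + 11
  23 = 2×11 + 1
  11 = 11×1
so gcd(4327, 973) = 1.

1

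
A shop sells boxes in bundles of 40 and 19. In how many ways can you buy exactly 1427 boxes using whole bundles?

Need nonnegative integers with 40j + 19k = 1427.
gcd(40, 19) = 1, and 40·(-9) + 19·(19) = 1.
So (j₀, k₀) = (-12843, 27113); general j = -12843 + 19t, k = 27113 - 40t.
j ≥ 0 ⇒ t ≥ 676; k ≥ 0 ⇒ t ≤ 677. That's 2 values of t.

2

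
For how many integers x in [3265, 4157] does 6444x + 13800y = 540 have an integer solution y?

1

gcd(13800, 6444):
  13800 = 2·6444 + 912
  6444 = 7·912 + 60
  912 = 15·60 + 12
  60 = 5·12
so gcd(13800, 6444) = 12.
Back-substitute for Bézout coefficients:
  12 = 912 - 15·60
  ... = 6444·(-227) + 13800·(106)
Scale by 45: particular solution (-10215, 4770); reduce x mod 1150: (135, -63).
General solution: x = 135 + 1150t, y = -63 - 537t for integer t.
3265 ≤ 135 + 1150t ≤ 4157 gives t ∈ [3, 3], which is 1 value.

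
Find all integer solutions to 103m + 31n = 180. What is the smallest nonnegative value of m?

gcd(103, 31) = 1  (103 = 3*31 + 10, 31 = 3*10 + 1, 10 = 10*1).
1 divides 180, so solutions exist.
Back-substituting, 103*(-3) + 31*(10) = 1.
Scale by 180/1 = 180: (m₀, n₀) = (-540, 1800).
General solution: m = -540 + 31t, n = 1800 - 103t for integer t.
m ≥ 0: smallest is -540 mod 31 = 18 (at t = 18), with n = -54.

18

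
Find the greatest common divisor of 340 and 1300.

gcd(1300, 340):
  1300 = 3*340 + 280
  340 = 1*280 + 60
  280 = 4*60 + 40
  60 = 1*40 + 20
  40 = 2*20
so gcd(1300, 340) = 20.

20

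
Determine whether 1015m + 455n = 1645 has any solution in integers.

gcd(1015, 455) = 35  (1015 = 2·455 + 105, 455 = 4·105 + 35, 105 = 3·35).
35 divides 1645, so integer solutions exist.

yes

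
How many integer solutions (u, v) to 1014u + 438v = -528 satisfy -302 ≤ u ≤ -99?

gcd(1014, 438) = 6.
By Bézout, 1014×(-19) + 438×(44) = 6.
Particular solution: (66, -154).
General solution: u = 66 + 73t, v = -154 - 169t for integer t.
-302 ≤ 66 + 73t ≤ -99 gives t ∈ [-5, -3], which is 3 values.

3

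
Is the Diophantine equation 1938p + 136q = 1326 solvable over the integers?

yes

gcd(1938, 136):
  1938 = 14·136 + 34
  136 = 4·34
so gcd(1938, 136) = 34.
34 divides 1326, so integer solutions exist.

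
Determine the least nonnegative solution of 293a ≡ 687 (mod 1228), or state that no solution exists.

543

gcd(1228, 293) = 1  (1228 = 4×293 + 56, 293 = 5×56 + 13, 56 = 4×13 + 4, 13 = 3×4 + 1, 4 = 4×1).
1 divides 687, so solutions exist.
Back-substituting, 293×(285) + 1228×(-68) = 1.
So 293×(285) ≡ 1 (mod 1228); multiply by 687: a ≡ 195795 (mod 1228).
Smallest nonnegative: a = 195795 mod 1228 = 543.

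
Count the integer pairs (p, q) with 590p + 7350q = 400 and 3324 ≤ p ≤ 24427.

28

gcd(7350, 590):
  7350 = 12·590 + 270
  590 = 2·270 + 50
  270 = 5·50 + 20
  50 = 2·20 + 10
  20 = 2·10
so gcd(7350, 590) = 10.
Back-substitute for Bézout coefficients:
  10 = 50 - 2·20
  ... = 590·(299) + 7350·(-24)
Scale by 40: particular solution (11960, -960); reduce p mod 735: (200, -16).
General solution: p = 200 + 735t, q = -16 - 59t for integer t.
3324 ≤ 200 + 735t ≤ 24427 gives t ∈ [5, 32], which is 28 values.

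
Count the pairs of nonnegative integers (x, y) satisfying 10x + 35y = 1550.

23

gcd(35, 10):
  35 = 3*10 + 5
  10 = 2*5
so gcd(35, 10) = 5.
Back-substitute for Bézout coefficients:
  5 = 35 - 3*10
  ... = 10*(-3) + 35*(1)
Scale by 310: one solution is (-930, 310). Reduce x mod 7: (1, 44).
General: x = 1 + 7t, y = 44 - 2t.
x ≥ 0 ⇒ t ≥ 0; y ≥ 0 ⇒ t ≤ 22. So t ∈ [0, 22]: 23 solutions.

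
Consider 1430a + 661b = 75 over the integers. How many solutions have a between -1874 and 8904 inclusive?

gcd(1430, 661) = 1  (1430 = 2*661 + 108, 661 = 6*108 + 13, 108 = 8*13 + 4, 13 = 3*4 + 1, 4 = 4*1).
Back-substituting, 1430*(-153) + 661*(331) = 1.
Scale by 75: particular solution (-11475, 24825); reduce a mod 661: (423, -915).
General solution: a = 423 + 661t, b = -915 - 1430t for integer t.
-1874 ≤ 423 + 661t ≤ 8904 gives t ∈ [-3, 12], which is 16 values.

16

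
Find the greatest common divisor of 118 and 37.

gcd(118, 37):
  118 = 3*37 + 7
  37 = 5*7 + 2
  7 = 3*2 + 1
  2 = 2*1
so gcd(118, 37) = 1.

1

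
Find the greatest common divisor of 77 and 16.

gcd(77, 16):
  77 = 4*16 + 13
  16 = 1*13 + 3
  13 = 4*3 + 1
  3 = 3*1
so gcd(77, 16) = 1.

1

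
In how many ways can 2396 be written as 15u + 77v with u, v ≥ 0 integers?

2

gcd(77, 15) = 1  (77 = 5*15 + 2, 15 = 7*2 + 1, 2 = 2*1).
Back-substituting, 15*(36) + 77*(-7) = 1.
Scale by 2396: one solution is (86256, -16772). Reduce u mod 77: (16, 28).
General: u = 16 + 77t, v = 28 - 15t.
u ≥ 0 ⇒ t ≥ 0; v ≥ 0 ⇒ t ≤ 1. So t ∈ [0, 1]: 2 solutions.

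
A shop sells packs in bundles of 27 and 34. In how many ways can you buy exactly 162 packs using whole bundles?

1

Need nonnegative integers with 27j + 34k = 162.
gcd(27, 34) = 1, and 27·(-5) + 34·(4) = 1.
So (j₀, k₀) = (-810, 648); general j = -810 + 34t, k = 648 - 27t.
j ≥ 0 ⇒ t ≥ 24; k ≥ 0 ⇒ t ≤ 24. That's 1 value of t.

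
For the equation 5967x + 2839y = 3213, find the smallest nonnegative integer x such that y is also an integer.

gcd(5967, 2839):
  5967 = 2·2839 + 289
  2839 = 9·289 + 238
  289 = 1·238 + 51
  238 = 4·51 + 34
  51 = 1·34 + 17
  34 = 2·17
so gcd(5967, 2839) = 17.
17 divides 3213, so solutions exist.
Back-substitute for Bézout coefficients:
  17 = 51 - 1·34
  ... = 5967·(59) + 2839·(-124)
Scale by 3213/17 = 189: (x₀, y₀) = (11151, -23436).
General solution: x = 11151 + 167t, y = -23436 - 351t for integer t.
x ≥ 0: smallest is 11151 mod 167 = 129 (at t = -66), with y = -270.

129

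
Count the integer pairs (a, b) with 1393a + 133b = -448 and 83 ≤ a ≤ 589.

27

gcd(1393, 133) = 7.
By Bézout, 1393·(-2) + 133·(21) = 7.
Particular solution: (14, -150).
General solution: a = 14 + 19t, b = -150 - 199t for integer t.
83 ≤ 14 + 19t ≤ 589 gives t ∈ [4, 30], which is 27 values.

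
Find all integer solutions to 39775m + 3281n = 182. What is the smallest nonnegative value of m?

gcd(39775, 3281):
  39775 = 12×3281 + 403
  3281 = 8×403 + 57
  403 = 7×57 + 4
  57 = 14×4 + 1
  4 = 4×1
so gcd(39775, 3281) = 1.
1 divides 182, so solutions exist.
Back-substitute for Bézout coefficients:
  1 = 57 - 14×4
  ... = 39775×(-806) + 3281×(9771)
Scale by 182/1 = 182: (m₀, n₀) = (-146692, 1778322).
General solution: m = -146692 + 3281t, n = 1778322 - 39775t for integer t.
m ≥ 0: smallest is -146692 mod 3281 = 953 (at t = 45), with n = -11553.

953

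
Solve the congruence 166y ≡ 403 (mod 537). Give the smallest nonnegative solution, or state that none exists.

gcd(537, 166) = 1.
1 divides 403, so solutions exist.
By Bézout, 166*(55) + 537*(-17) = 1.
So 166*(55) ≡ 1 (mod 537); multiply by 403: y ≡ 22165 (mod 537).
Smallest nonnegative: y = 22165 mod 537 = 148.

148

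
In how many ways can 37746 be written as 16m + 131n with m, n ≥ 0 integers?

gcd(131, 16):
  131 = 8*16 + 3
  16 = 5*3 + 1
  3 = 3*1
so gcd(131, 16) = 1.
Back-substitute for Bézout coefficients:
  1 = 16 - 5*3
  ... = 16*(41) + 131*(-5)
Scale by 37746: one solution is (1547586, -188730). Reduce m mod 131: (83, 278).
General: m = 83 + 131t, n = 278 - 16t.
m ≥ 0 ⇒ t ≥ 0; n ≥ 0 ⇒ t ≤ 17. So t ∈ [0, 17]: 18 solutions.

18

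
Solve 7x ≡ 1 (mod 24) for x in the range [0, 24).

7

gcd(24, 7):
  24 = 3·7 + 3
  7 = 2·3 + 1
  3 = 3·1
so gcd(24, 7) = 1.
Back-substitute for Bézout coefficients:
  1 = 7 - 2·3
  ... = 7·(7) + 24·(-2)
So 7·7 ≡ 1 (mod 24), and 7 mod 24 = 7.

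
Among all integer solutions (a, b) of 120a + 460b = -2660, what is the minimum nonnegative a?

gcd(460, 120):
  460 = 3*120 + 100
  120 = 1*100 + 20
  100 = 5*20
so gcd(460, 120) = 20.
20 divides -2660, so solutions exist.
Back-substitute for Bézout coefficients:
  20 = 120 - 1*100
  ... = 120*(4) + 460*(-1)
Scale by -2660/20 = -133: (a₀, b₀) = (-532, 133).
General solution: a = -532 + 23t, b = 133 - 6t for integer t.
a ≥ 0: smallest is -532 mod 23 = 20 (at t = 24), with b = -11.

20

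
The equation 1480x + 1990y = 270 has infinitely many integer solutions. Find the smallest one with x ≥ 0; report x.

gcd(1990, 1480) = 10.
10 divides 270, so solutions exist.
By Bézout, 1480×(39) + 1990×(-29) = 10.
Scale by 270/10 = 27: (x₀, y₀) = (1053, -783).
General solution: x = 1053 + 199t, y = -783 - 148t for integer t.
x ≥ 0: smallest is 1053 mod 199 = 58 (at t = -5), with y = -43.

58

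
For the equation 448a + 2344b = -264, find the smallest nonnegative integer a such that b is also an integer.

193

gcd(2344, 448) = 8  (2344 = 5×448 + 104, 448 = 4×104 + 32, 104 = 3×32 + 8, 32 = 4×8).
8 divides -264, so solutions exist.
Back-substituting, 448×(-68) + 2344×(13) = 8.
Scale by -264/8 = -33: (a₀, b₀) = (2244, -429).
General solution: a = 2244 + 293t, b = -429 - 56t for integer t.
a ≥ 0: smallest is 2244 mod 293 = 193 (at t = -7), with b = -37.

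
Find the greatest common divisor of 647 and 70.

1

gcd(647, 70):
  647 = 9*70 + 17
  70 = 4*17 + 2
  17 = 8*2 + 1
  2 = 2*1
so gcd(647, 70) = 1.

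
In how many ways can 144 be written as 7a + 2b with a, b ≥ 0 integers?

gcd(7, 2):
  7 = 3*2 + 1
  2 = 2*1
so gcd(7, 2) = 1.
Back-substitute for Bézout coefficients:
  1 = 7 - 3*2
  ... = 7*(1) + 2*(-3)
Scale by 144: one solution is (144, -432). Reduce a mod 2: (0, 72).
General: a = 0 + 2t, b = 72 - 7t.
a ≥ 0 ⇒ t ≥ 0; b ≥ 0 ⇒ t ≤ 10. So t ∈ [0, 10]: 11 solutions.

11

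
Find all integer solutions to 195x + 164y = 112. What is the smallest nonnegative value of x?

gcd(195, 164) = 1  (195 = 1·164 + 31, 164 = 5·31 + 9, 31 = 3·9 + 4, 9 = 2·4 + 1, 4 = 4·1).
1 divides 112, so solutions exist.
Back-substituting, 195·(-37) + 164·(44) = 1.
Scale by 112/1 = 112: (x₀, y₀) = (-4144, 4928).
General solution: x = -4144 + 164t, y = 4928 - 195t for integer t.
x ≥ 0: smallest is -4144 mod 164 = 120 (at t = 26), with y = -142.

120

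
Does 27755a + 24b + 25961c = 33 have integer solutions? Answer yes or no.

yes

gcd(27755, 24):
  27755 = 1156·24 + 11
  24 = 2·11 + 2
  11 = 5·2 + 1
  2 = 2·1
so gcd(27755, 24) = 1.
gcd(1, 25961) = 1.
1 divides 33, so integer solutions exist.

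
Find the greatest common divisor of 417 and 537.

gcd(537, 417):
  537 = 1*417 + 120
  417 = 3*120 + 57
  120 = 2*57 + 6
  57 = 9*6 + 3
  6 = 2*3
so gcd(537, 417) = 3.

3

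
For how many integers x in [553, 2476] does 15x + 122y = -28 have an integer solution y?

gcd(122, 15):
  122 = 8*15 + 2
  15 = 7*2 + 1
  2 = 2*1
so gcd(122, 15) = 1.
Back-substitute for Bézout coefficients:
  1 = 15 - 7*2
  ... = 15*(57) + 122*(-7)
Scale by -28: particular solution (-1596, 196); reduce x mod 122: (112, -14).
General solution: x = 112 + 122t, y = -14 - 15t for integer t.
553 ≤ 112 + 122t ≤ 2476 gives t ∈ [4, 19], which is 16 values.

16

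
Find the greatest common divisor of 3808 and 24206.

14

gcd(24206, 3808):
  24206 = 6·3808 + 1358
  3808 = 2·1358 + 1092
  1358 = 1·1092 + 266
  1092 = 4·266 + 28
  266 = 9·28 + 14
  28 = 2·14
so gcd(24206, 3808) = 14.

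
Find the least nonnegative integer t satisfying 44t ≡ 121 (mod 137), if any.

37

gcd(137, 44) = 1  (137 = 3×44 + 5, 44 = 8×5 + 4, 5 = 1×4 + 1, 4 = 4×1).
1 divides 121, so solutions exist.
Back-substituting, 44×(-28) + 137×(9) = 1.
So 44×(-28) ≡ 1 (mod 137); multiply by 121: t ≡ -3388 (mod 137).
Smallest nonnegative: t = -3388 mod 137 = 37.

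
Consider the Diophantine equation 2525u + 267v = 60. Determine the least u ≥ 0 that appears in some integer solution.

18

gcd(2525, 267):
  2525 = 9*267 + 122
  267 = 2*122 + 23
  122 = 5*23 + 7
  23 = 3*7 + 2
  7 = 3*2 + 1
  2 = 2*1
so gcd(2525, 267) = 1.
1 divides 60, so solutions exist.
Back-substitute for Bézout coefficients:
  1 = 7 - 3*2
  ... = 2525*(116) + 267*(-1097)
Scale by 60/1 = 60: (u₀, v₀) = (6960, -65820).
General solution: u = 6960 + 267t, v = -65820 - 2525t for integer t.
u ≥ 0: smallest is 6960 mod 267 = 18 (at t = -26), with v = -170.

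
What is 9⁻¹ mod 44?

gcd(44, 9) = 1.
By Bézout, 9×(5) + 44×(-1) = 1.
So 9×5 ≡ 1 (mod 44), and 5 mod 44 = 5.

5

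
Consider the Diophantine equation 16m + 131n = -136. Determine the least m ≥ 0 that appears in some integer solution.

57

gcd(131, 16):
  131 = 8×16 + 3
  16 = 5×3 + 1
  3 = 3×1
so gcd(131, 16) = 1.
1 divides -136, so solutions exist.
Back-substitute for Bézout coefficients:
  1 = 16 - 5×3
  ... = 16×(41) + 131×(-5)
Scale by -136/1 = -136: (m₀, n₀) = (-5576, 680).
General solution: m = -5576 + 131t, n = 680 - 16t for integer t.
m ≥ 0: smallest is -5576 mod 131 = 57 (at t = 43), with n = -8.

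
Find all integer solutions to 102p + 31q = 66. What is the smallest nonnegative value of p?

gcd(102, 31) = 1.
1 divides 66, so solutions exist.
By Bézout, 102·(7) + 31·(-23) = 1.
Scale by 66/1 = 66: (p₀, q₀) = (462, -1518).
General solution: p = 462 + 31t, q = -1518 - 102t for integer t.
p ≥ 0: smallest is 462 mod 31 = 28 (at t = -14), with q = -90.

28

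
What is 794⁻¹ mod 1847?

435

gcd(1847, 794):
  1847 = 2×794 + 259
  794 = 3×259 + 17
  259 = 15×17 + 4
  17 = 4×4 + 1
  4 = 4×1
so gcd(1847, 794) = 1.
Back-substitute for Bézout coefficients:
  1 = 17 - 4×4
  ... = 794×(435) + 1847×(-187)
So 794×435 ≡ 1 (mod 1847), and 435 mod 1847 = 435.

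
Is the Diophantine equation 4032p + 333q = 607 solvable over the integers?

gcd(4032, 333) = 9  (4032 = 12*333 + 36, 333 = 9*36 + 9, 36 = 4*9).
9 does not divide 607 (remainder 4), so no integer solutions.

no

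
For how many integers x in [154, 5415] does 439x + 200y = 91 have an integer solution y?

26

gcd(439, 200) = 1  (439 = 2×200 + 39, 200 = 5×39 + 5, 39 = 7×5 + 4, 5 = 1×4 + 1, 4 = 4×1).
Back-substituting, 439×(-41) + 200×(90) = 1.
Scale by 91: particular solution (-3731, 8190); reduce x mod 200: (69, -151).
General solution: x = 69 + 200t, y = -151 - 439t for integer t.
154 ≤ 69 + 200t ≤ 5415 gives t ∈ [1, 26], which is 26 values.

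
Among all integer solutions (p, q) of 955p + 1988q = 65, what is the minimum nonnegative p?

1655

gcd(1988, 955):
  1988 = 2*955 + 78
  955 = 12*78 + 19
  78 = 4*19 + 2
  19 = 9*2 + 1
  2 = 2*1
so gcd(1988, 955) = 1.
1 divides 65, so solutions exist.
Back-substitute for Bézout coefficients:
  1 = 19 - 9*2
  ... = 955*(943) + 1988*(-453)
Scale by 65/1 = 65: (p₀, q₀) = (61295, -29445).
General solution: p = 61295 + 1988t, q = -29445 - 955t for integer t.
p ≥ 0: smallest is 61295 mod 1988 = 1655 (at t = -30), with q = -795.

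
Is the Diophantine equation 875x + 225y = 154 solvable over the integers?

no

gcd(875, 225) = 25.
25 does not divide 154 (remainder 4), so no integer solutions.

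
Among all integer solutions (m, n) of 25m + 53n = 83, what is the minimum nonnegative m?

gcd(53, 25):
  53 = 2*25 + 3
  25 = 8*3 + 1
  3 = 3*1
so gcd(53, 25) = 1.
1 divides 83, so solutions exist.
Back-substitute for Bézout coefficients:
  1 = 25 - 8*3
  ... = 25*(17) + 53*(-8)
Scale by 83/1 = 83: (m₀, n₀) = (1411, -664).
General solution: m = 1411 + 53t, n = -664 - 25t for integer t.
m ≥ 0: smallest is 1411 mod 53 = 33 (at t = -26), with n = -14.

33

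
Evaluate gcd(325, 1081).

gcd(1081, 325):
  1081 = 3·325 + 106
  325 = 3·106 + 7
  106 = 15·7 + 1
  7 = 7·1
so gcd(1081, 325) = 1.

1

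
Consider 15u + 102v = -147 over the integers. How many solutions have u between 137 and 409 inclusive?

8

gcd(102, 15) = 3.
By Bézout, 15*(7) + 102*(-1) = 3.
Particular solution: (31, -6).
General solution: u = 31 + 34t, v = -6 - 5t for integer t.
137 ≤ 31 + 34t ≤ 409 gives t ∈ [4, 11], which is 8 values.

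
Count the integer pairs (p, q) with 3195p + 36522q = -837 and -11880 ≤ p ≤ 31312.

10

gcd(36522, 3195) = 9  (36522 = 11*3195 + 1377, 3195 = 2*1377 + 441, 1377 = 3*441 + 54, 441 = 8*54 + 9, 54 = 6*9).
Back-substituting, 3195*(663) + 36522*(-58) = 9.
Scale by -93: particular solution (-61659, 5394); reduce p mod 4058: (3269, -286).
General solution: p = 3269 + 4058t, q = -286 - 355t for integer t.
-11880 ≤ 3269 + 4058t ≤ 31312 gives t ∈ [-3, 6], which is 10 values.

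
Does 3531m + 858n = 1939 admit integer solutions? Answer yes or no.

gcd(3531, 858) = 33  (3531 = 4×858 + 99, 858 = 8×99 + 66, 99 = 1×66 + 33, 66 = 2×33).
33 does not divide 1939 (remainder 25), so no integer solutions.

no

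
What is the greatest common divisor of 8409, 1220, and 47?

gcd(8409, 1220):
  8409 = 6·1220 + 1089
  1220 = 1·1089 + 131
  1089 = 8·131 + 41
  131 = 3·41 + 8
  41 = 5·8 + 1
  8 = 8·1
so gcd(8409, 1220) = 1.
gcd(1, 47) = 1.

1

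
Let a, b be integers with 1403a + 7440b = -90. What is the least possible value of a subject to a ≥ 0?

gcd(7440, 1403) = 1.
1 divides -90, so solutions exist.
By Bézout, 1403·(-1453) + 7440·(274) = 1.
Scale by -90/1 = -90: (a₀, b₀) = (130770, -24660).
General solution: a = 130770 + 7440t, b = -24660 - 1403t for integer t.
a ≥ 0: smallest is 130770 mod 7440 = 4290 (at t = -17), with b = -809.

4290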